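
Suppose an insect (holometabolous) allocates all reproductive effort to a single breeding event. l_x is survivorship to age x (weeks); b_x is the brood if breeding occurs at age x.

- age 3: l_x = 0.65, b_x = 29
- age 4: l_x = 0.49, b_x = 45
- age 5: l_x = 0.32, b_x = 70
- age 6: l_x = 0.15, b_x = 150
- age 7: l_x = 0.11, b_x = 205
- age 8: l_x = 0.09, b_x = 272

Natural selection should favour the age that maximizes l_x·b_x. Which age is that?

Expected offspring if breeding at age x = l_x × b_x:
  age 3: 0.65 × 29 = 18.850
  age 4: 0.49 × 45 = 22.050
  age 5: 0.32 × 70 = 22.400
  age 6: 0.15 × 150 = 22.500
  age 7: 0.11 × 205 = 22.550
  age 8: 0.09 × 272 = 24.480
Maximum at age 8 (24.480).

8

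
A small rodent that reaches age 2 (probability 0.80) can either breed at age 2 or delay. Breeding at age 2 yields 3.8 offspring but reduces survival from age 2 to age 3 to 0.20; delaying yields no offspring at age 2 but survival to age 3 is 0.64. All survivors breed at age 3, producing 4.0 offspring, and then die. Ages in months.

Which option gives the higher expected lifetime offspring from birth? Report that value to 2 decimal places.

breed at age 2: R₀ = 0.80 × (3.8 + 0.20 × 4.0) = 0.80 × 4.6000 = 3.6800
delay to age 3: R₀ = 0.80 × (0.64 × 4.0) = 0.80 × 2.5600 = 2.0480
Higher: breed at age 2 (3.6800).

3.68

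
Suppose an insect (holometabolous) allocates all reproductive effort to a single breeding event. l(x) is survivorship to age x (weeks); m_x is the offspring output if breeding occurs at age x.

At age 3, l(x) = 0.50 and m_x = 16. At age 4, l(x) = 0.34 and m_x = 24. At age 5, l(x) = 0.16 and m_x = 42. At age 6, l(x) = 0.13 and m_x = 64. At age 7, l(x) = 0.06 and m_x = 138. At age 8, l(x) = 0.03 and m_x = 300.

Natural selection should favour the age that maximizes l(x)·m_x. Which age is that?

8

Expected offspring if breeding at age x = l(x) × m_x:
  age 3: 0.50 × 16 = 8.000
  age 4: 0.34 × 24 = 8.160
  age 5: 0.16 × 42 = 6.720
  age 6: 0.13 × 64 = 8.320
  age 7: 0.06 × 138 = 8.280
  age 8: 0.03 × 300 = 9.000
Maximum at age 8 (9.000).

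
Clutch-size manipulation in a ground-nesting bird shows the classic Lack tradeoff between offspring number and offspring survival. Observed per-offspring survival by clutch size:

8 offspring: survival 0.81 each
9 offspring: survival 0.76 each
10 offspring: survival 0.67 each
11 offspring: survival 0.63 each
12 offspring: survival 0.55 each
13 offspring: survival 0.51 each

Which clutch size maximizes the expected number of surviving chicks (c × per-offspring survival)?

Expected surviving chicks = c × s(c):
  c=8: 8 × 0.81 = 6.480
  c=9: 9 × 0.76 = 6.840
  c=10: 10 × 0.67 = 6.700
  c=11: 11 × 0.63 = 6.930
  c=12: 12 × 0.55 = 6.600
  c=13: 13 × 0.51 = 6.630
Maximum at c = 11 (6.930 surviving chicks).

11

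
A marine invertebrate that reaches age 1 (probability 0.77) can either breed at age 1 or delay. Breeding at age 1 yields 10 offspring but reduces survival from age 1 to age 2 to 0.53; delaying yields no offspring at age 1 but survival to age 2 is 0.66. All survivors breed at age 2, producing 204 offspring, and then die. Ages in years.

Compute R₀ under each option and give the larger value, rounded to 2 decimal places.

103.67

breed at age 1: R₀ = 0.77 × (10 + 0.53 × 204) = 0.77 × 118.1200 = 90.9524
delay to age 2: R₀ = 0.77 × (0.66 × 204) = 0.77 × 134.6400 = 103.6728
Higher: delay to age 2 (103.6728).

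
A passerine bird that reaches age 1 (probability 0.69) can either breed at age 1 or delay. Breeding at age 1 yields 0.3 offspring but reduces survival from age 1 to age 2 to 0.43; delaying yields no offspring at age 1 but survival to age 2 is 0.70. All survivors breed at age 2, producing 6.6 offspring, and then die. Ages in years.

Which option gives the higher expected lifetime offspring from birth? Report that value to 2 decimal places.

breed at age 1: R₀ = 0.69 × (0.3 + 0.43 × 6.6) = 0.69 × 3.1380 = 2.1652
delay to age 2: R₀ = 0.69 × (0.70 × 6.6) = 0.69 × 4.6200 = 3.1878
Higher: delay to age 2 (3.1878).

3.19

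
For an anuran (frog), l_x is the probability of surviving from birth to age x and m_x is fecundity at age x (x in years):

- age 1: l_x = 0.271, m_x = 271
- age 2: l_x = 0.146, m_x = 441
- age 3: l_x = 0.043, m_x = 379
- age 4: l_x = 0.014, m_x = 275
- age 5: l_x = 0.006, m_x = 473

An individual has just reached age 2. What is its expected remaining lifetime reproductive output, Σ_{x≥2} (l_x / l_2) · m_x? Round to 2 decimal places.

598.43

l_2 = 0.146. Conditional survival from age 2 to x is l_x / l_2.
  x=2: (0.146/0.146) × 441 = 441.0000
  x=3: (0.043/0.146) × 379 = 111.6233
  x=4: (0.014/0.146) × 275 = 26.3699
  x=5: (0.006/0.146) × 473 = 19.4384
Sum = 441.0000 + 111.6233 + 26.3699 + 19.4384 = 598.4315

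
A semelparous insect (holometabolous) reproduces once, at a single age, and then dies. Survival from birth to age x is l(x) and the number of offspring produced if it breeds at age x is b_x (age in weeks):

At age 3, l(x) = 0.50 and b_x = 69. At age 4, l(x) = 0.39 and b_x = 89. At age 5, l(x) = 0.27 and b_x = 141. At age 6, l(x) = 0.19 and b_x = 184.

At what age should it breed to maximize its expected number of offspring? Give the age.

Expected offspring if breeding at age x = l(x) × b_x:
  age 3: 0.50 × 69 = 34.500
  age 4: 0.39 × 89 = 34.710
  age 5: 0.27 × 141 = 38.070
  age 6: 0.19 × 184 = 34.960
Maximum at age 5 (38.070).

5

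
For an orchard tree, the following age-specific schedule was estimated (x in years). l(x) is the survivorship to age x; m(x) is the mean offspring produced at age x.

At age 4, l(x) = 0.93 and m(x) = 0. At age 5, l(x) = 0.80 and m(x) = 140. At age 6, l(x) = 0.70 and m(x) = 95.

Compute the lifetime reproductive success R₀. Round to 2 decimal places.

178.50

R₀ = Σ l(x) m(x):
  age 4: 0.93 × 0 = 0.0000
  age 5: 0.80 × 140 = 112.0000
  age 6: 0.70 × 95 = 66.5000
R₀ = 0.0000 + 112.0000 + 66.5000 = 178.5000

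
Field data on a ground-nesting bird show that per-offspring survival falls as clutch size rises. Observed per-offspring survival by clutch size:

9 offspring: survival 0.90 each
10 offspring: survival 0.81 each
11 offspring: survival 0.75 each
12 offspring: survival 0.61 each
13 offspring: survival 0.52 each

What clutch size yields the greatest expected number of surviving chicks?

11

Expected surviving chicks = c × s(c):
  c=9: 9 × 0.90 = 8.100
  c=10: 10 × 0.81 = 8.100
  c=11: 11 × 0.75 = 8.250
  c=12: 12 × 0.61 = 7.320
  c=13: 13 × 0.52 = 6.760
Maximum at c = 11 (8.250 surviving chicks).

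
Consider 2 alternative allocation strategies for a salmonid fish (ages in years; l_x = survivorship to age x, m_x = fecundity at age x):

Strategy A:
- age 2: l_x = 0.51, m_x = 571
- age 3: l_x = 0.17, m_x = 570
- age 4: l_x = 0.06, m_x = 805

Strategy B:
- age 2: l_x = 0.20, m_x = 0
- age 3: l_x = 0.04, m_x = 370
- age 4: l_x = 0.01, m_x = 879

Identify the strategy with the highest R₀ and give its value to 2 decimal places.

Strategy A: R₀ = 0.51×571 + 0.17×570 + 0.06×805 = 436.4100
Strategy B: R₀ = 0.20×0 + 0.04×370 + 0.01×879 = 23.5900
Highest R₀: strategy A with 436.4100.

436.41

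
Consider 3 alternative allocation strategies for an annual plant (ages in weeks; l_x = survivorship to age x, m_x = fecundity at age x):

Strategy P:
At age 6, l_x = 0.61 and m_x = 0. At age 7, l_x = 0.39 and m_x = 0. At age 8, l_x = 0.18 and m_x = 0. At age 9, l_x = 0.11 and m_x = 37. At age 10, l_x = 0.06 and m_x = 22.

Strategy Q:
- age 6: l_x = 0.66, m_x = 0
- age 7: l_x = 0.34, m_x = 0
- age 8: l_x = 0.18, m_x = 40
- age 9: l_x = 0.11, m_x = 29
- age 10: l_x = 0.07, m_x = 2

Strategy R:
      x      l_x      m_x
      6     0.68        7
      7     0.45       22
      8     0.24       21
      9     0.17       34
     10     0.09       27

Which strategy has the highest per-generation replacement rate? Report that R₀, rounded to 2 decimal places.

27.91

Strategy P: R₀ = 0.61×0 + 0.39×0 + 0.18×0 + 0.11×37 + 0.06×22 = 5.3900
Strategy Q: R₀ = 0.66×0 + 0.34×0 + 0.18×40 + 0.11×29 + 0.07×2 = 10.5300
Strategy R: R₀ = 0.68×7 + 0.45×22 + 0.24×21 + 0.17×34 + 0.09×27 = 27.9100
Highest R₀: strategy R with 27.9100.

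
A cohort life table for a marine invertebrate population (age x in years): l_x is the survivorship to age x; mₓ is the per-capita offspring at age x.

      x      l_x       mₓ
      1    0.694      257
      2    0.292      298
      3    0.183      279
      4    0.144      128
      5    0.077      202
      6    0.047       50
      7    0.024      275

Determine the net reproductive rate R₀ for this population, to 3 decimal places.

359.367

R₀ = Σ l_x mₓ:
  age 1: 0.694 × 257 = 178.3580
  age 2: 0.292 × 298 = 87.0160
  age 3: 0.183 × 279 = 51.0570
  age 4: 0.144 × 128 = 18.4320
  age 5: 0.077 × 202 = 15.5540
  age 6: 0.047 × 50 = 2.3500
  age 7: 0.024 × 275 = 6.6000
R₀ = 178.3580 + 87.0160 + 51.0570 + 18.4320 + 15.5540 + 2.3500 + 6.6000 = 359.3670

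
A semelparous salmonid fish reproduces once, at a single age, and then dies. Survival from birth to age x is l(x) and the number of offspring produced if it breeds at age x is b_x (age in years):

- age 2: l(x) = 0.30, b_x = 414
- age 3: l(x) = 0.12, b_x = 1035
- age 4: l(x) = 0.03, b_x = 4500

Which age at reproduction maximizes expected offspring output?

4

Expected offspring if breeding at age x = l(x) × b_x:
  age 2: 0.30 × 414 = 124.200
  age 3: 0.12 × 1035 = 124.200
  age 4: 0.03 × 4500 = 135.000
Maximum at age 4 (135.000).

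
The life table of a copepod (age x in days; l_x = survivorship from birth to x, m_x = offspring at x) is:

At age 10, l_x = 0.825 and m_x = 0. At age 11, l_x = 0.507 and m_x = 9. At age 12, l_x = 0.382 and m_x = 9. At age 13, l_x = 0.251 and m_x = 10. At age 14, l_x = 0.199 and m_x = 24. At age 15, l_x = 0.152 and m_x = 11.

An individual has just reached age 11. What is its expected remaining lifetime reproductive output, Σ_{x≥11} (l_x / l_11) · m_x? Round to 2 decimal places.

l_11 = 0.507. Conditional survival from age 11 to x is l_x / l_11.
  x=11: (0.507/0.507) × 9 = 9.0000
  x=12: (0.382/0.507) × 9 = 6.7811
  x=13: (0.251/0.507) × 10 = 4.9507
  x=14: (0.199/0.507) × 24 = 9.4201
  x=15: (0.152/0.507) × 11 = 3.2978
Sum = 9.0000 + 6.7811 + 4.9507 + 9.4201 + 3.2978 = 33.4497

33.45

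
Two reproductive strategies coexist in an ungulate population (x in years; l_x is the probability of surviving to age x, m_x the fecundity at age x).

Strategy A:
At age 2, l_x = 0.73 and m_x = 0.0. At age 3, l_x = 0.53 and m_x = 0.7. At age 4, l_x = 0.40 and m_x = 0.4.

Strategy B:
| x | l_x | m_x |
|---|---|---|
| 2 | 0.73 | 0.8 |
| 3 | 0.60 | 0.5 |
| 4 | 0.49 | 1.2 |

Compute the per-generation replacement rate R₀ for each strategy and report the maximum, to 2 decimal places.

1.47

Strategy A: R₀ = 0.73×0.0 + 0.53×0.7 + 0.40×0.4 = 0.5310
Strategy B: R₀ = 0.73×0.8 + 0.60×0.5 + 0.49×1.2 = 1.4720
Highest R₀: strategy B with 1.4720.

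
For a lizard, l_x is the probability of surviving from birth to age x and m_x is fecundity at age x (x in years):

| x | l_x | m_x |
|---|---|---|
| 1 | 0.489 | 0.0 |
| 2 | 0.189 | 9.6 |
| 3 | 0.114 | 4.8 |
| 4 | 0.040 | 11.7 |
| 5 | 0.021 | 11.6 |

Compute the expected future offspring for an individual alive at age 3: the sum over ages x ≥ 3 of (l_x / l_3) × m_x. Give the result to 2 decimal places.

11.04

l_3 = 0.114. Conditional survival from age 3 to x is l_x / l_3.
  x=3: (0.114/0.114) × 4.8 = 4.8000
  x=4: (0.040/0.114) × 11.7 = 4.1053
  x=5: (0.021/0.114) × 11.6 = 2.1368
Sum = 4.8000 + 4.1053 + 2.1368 = 11.0421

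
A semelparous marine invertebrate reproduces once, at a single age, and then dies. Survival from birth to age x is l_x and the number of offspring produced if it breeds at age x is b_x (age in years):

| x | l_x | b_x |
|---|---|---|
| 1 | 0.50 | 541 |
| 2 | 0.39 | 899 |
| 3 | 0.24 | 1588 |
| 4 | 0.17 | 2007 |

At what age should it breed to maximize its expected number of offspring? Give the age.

Expected offspring if breeding at age x = l_x × b_x:
  age 1: 0.50 × 541 = 270.500
  age 2: 0.39 × 899 = 350.610
  age 3: 0.24 × 1588 = 381.120
  age 4: 0.17 × 2007 = 341.190
Maximum at age 3 (381.120).

3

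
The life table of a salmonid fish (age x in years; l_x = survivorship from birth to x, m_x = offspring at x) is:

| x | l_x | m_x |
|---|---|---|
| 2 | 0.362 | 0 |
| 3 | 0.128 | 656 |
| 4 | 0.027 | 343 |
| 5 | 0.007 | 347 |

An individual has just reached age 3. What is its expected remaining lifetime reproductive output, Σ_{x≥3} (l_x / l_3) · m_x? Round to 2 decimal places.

l_3 = 0.128. Conditional survival from age 3 to x is l_x / l_3.
  x=3: (0.128/0.128) × 656 = 656.0000
  x=4: (0.027/0.128) × 343 = 72.3516
  x=5: (0.007/0.128) × 347 = 18.9766
Sum = 656.0000 + 72.3516 + 18.9766 = 747.3281

747.33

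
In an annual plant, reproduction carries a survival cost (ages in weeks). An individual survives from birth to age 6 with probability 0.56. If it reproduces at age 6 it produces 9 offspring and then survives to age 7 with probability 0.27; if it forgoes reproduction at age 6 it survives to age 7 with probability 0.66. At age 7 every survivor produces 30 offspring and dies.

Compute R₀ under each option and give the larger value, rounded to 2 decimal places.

11.09

breed at age 6: R₀ = 0.56 × (9 + 0.27 × 30) = 0.56 × 17.1000 = 9.5760
delay to age 7: R₀ = 0.56 × (0.66 × 30) = 0.56 × 19.8000 = 11.0880
Higher: delay to age 7 (11.0880).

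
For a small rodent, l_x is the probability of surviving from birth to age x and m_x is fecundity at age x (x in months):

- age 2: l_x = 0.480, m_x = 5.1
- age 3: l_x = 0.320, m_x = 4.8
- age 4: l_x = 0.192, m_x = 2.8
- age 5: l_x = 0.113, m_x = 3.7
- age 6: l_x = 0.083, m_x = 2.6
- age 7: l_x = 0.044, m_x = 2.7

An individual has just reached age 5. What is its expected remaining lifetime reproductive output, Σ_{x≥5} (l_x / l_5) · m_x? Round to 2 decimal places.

6.66

l_5 = 0.113. Conditional survival from age 5 to x is l_x / l_5.
  x=5: (0.113/0.113) × 3.7 = 3.7000
  x=6: (0.083/0.113) × 2.6 = 1.9097
  x=7: (0.044/0.113) × 2.7 = 1.0513
Sum = 3.7000 + 1.9097 + 1.0513 = 6.6611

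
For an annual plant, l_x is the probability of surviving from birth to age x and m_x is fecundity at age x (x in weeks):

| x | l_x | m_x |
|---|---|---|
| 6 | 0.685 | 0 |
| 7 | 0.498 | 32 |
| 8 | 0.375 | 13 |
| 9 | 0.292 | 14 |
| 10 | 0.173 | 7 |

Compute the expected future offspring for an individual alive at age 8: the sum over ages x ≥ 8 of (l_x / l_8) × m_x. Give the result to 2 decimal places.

l_8 = 0.375. Conditional survival from age 8 to x is l_x / l_8.
  x=8: (0.375/0.375) × 13 = 13.0000
  x=9: (0.292/0.375) × 14 = 10.9013
  x=10: (0.173/0.375) × 7 = 3.2293
Sum = 13.0000 + 10.9013 + 3.2293 = 27.1307

27.13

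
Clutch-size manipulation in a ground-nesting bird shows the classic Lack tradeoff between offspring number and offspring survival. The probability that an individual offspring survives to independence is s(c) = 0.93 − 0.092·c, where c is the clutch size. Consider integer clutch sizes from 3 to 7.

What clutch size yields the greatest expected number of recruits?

Expected recruits = c × s(c):
  c=3: 3 × 0.654 = 1.962
  c=4: 4 × 0.562 = 2.248
  c=5: 5 × 0.470 = 2.350
  c=6: 6 × 0.378 = 2.268
  c=7: 7 × 0.286 = 2.002
Maximum at c = 5 (2.350 recruits).

5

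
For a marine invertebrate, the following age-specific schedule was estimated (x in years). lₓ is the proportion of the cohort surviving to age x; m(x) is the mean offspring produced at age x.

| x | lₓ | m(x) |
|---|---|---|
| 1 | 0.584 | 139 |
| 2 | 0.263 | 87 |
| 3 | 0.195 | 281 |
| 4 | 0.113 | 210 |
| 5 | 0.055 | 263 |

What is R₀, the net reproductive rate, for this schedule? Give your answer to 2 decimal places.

R₀ = Σ lₓ m(x):
  age 1: 0.584 × 139 = 81.1760
  age 2: 0.263 × 87 = 22.8810
  age 3: 0.195 × 281 = 54.7950
  age 4: 0.113 × 210 = 23.7300
  age 5: 0.055 × 263 = 14.4650
R₀ = 81.1760 + 22.8810 + 54.7950 + 23.7300 + 14.4650 = 197.0470

197.05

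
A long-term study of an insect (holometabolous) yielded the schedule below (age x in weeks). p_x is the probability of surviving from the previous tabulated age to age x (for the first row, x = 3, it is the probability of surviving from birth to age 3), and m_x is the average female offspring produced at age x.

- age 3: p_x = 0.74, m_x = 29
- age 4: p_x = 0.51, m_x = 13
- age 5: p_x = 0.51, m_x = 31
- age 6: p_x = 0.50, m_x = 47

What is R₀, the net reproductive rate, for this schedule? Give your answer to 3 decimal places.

Survivorship from birth: l_x = p_3·p_4·…·p_x.
  l_3 = 0.74000
  l_4 = 0.37740
  l_5 = 0.19247
  l_6 = 0.09624
R₀ = Σ l_x m_x:
  age 3: 0.74000 × 29 = 21.4600
  age 4: 0.37740 × 13 = 4.9062
  age 5: 0.19247 × 31 = 5.9666
  age 6: 0.09624 × 47 = 4.5233
R₀ = 21.4600 + 4.9062 + 5.9666 + 4.5233 = 36.8561

36.856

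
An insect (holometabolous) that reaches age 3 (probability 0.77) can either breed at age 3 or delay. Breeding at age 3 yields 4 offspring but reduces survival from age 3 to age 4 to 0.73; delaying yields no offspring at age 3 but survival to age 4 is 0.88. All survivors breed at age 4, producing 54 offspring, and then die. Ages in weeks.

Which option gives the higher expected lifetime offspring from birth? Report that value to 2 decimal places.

breed at age 3: R₀ = 0.77 × (4 + 0.73 × 54) = 0.77 × 43.4200 = 33.4334
delay to age 4: R₀ = 0.77 × (0.88 × 54) = 0.77 × 47.5200 = 36.5904
Higher: delay to age 4 (36.5904).

36.59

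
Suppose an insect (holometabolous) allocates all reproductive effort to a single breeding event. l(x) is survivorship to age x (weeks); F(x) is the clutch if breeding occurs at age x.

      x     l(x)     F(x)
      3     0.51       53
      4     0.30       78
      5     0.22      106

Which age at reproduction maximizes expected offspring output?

3

Expected offspring if breeding at age x = l(x) × F(x):
  age 3: 0.51 × 53 = 27.030
  age 4: 0.30 × 78 = 23.400
  age 5: 0.22 × 106 = 23.320
Maximum at age 3 (27.030).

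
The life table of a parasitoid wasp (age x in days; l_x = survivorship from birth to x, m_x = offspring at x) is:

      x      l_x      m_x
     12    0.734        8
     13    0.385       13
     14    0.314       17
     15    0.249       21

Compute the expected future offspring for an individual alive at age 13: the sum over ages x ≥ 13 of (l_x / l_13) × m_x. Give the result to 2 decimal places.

l_13 = 0.385. Conditional survival from age 13 to x is l_x / l_13.
  x=13: (0.385/0.385) × 13 = 13.0000
  x=14: (0.314/0.385) × 17 = 13.8649
  x=15: (0.249/0.385) × 21 = 13.5818
Sum = 13.0000 + 13.8649 + 13.5818 = 40.4468

40.45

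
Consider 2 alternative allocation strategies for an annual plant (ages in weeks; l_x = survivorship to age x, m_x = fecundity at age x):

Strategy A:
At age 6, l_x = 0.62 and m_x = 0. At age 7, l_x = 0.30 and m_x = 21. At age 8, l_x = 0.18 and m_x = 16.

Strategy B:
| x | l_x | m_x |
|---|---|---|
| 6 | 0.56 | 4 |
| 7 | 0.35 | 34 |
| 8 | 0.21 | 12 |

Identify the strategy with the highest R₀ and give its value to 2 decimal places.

16.66

Strategy A: R₀ = 0.62×0 + 0.30×21 + 0.18×16 = 9.1800
Strategy B: R₀ = 0.56×4 + 0.35×34 + 0.21×12 = 16.6600
Highest R₀: strategy B with 16.6600.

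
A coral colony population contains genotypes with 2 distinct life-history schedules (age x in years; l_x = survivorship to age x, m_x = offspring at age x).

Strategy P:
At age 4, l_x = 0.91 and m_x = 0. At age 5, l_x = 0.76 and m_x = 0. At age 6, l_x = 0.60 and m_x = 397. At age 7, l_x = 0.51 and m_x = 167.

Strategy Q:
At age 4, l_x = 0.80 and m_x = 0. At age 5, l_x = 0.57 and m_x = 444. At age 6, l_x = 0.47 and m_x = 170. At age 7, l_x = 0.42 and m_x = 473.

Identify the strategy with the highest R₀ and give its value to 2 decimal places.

531.64

Strategy P: R₀ = 0.91×0 + 0.76×0 + 0.60×397 + 0.51×167 = 323.3700
Strategy Q: R₀ = 0.80×0 + 0.57×444 + 0.47×170 + 0.42×473 = 531.6400
Highest R₀: strategy Q with 531.6400.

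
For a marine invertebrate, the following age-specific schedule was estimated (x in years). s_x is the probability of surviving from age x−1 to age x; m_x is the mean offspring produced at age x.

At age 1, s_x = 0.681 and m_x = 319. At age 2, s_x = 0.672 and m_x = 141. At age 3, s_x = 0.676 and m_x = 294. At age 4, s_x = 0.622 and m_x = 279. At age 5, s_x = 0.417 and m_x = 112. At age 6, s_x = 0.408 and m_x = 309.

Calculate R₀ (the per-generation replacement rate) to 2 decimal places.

445.51

Survivorship from birth: l_x = s_1·s_2·…·s_x.
  l_1 = 0.68100
  l_2 = 0.45763
  l_3 = 0.30936
  l_4 = 0.19242
  l_5 = 0.08024
  l_6 = 0.03274
R₀ = Σ l_x m_x:
  age 1: 0.68100 × 319 = 217.2390
  age 2: 0.45763 × 141 = 64.5258
  age 3: 0.30936 × 294 = 90.9518
  age 4: 0.19242 × 279 = 53.6852
  age 5: 0.08024 × 112 = 8.9869
  age 6: 0.03274 × 309 = 10.1167
R₀ = 217.2390 + 64.5258 + 90.9518 + 53.6852 + 8.9869 + 10.1167 = 445.5054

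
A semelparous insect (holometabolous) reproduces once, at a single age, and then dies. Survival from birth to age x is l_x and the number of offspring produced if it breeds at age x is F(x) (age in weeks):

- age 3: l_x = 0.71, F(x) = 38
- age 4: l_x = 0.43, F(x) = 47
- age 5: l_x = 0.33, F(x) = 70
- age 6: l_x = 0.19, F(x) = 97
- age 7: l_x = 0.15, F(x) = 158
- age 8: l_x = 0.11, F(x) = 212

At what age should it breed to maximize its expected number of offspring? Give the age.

Expected offspring if breeding at age x = l_x × F(x):
  age 3: 0.71 × 38 = 26.980
  age 4: 0.43 × 47 = 20.210
  age 5: 0.33 × 70 = 23.100
  age 6: 0.19 × 97 = 18.430
  age 7: 0.15 × 158 = 23.700
  age 8: 0.11 × 212 = 23.320
Maximum at age 3 (26.980).

3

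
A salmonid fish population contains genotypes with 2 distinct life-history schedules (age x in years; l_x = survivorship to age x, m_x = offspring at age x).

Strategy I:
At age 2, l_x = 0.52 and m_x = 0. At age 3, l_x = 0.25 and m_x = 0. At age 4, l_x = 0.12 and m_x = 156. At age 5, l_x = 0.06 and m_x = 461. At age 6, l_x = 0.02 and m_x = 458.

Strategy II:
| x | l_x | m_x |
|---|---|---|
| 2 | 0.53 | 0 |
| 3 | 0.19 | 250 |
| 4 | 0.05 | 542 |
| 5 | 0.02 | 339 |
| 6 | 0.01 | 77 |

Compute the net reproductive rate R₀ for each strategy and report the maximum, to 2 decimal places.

Strategy I: R₀ = 0.52×0 + 0.25×0 + 0.12×156 + 0.06×461 + 0.02×458 = 55.5400
Strategy II: R₀ = 0.53×0 + 0.19×250 + 0.05×542 + 0.02×339 + 0.01×77 = 82.1500
Highest R₀: strategy II with 82.1500.

82.15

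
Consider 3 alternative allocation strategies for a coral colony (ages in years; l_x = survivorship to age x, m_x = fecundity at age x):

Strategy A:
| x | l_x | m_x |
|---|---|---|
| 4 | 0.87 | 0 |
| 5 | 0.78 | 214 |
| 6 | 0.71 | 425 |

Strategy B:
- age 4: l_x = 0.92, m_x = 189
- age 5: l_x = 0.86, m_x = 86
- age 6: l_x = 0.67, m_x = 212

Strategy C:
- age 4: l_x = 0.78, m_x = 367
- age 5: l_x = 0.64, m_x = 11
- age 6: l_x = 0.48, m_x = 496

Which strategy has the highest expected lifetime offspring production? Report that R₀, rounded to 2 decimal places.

Strategy A: R₀ = 0.87×0 + 0.78×214 + 0.71×425 = 468.6700
Strategy B: R₀ = 0.92×189 + 0.86×86 + 0.67×212 = 389.8800
Strategy C: R₀ = 0.78×367 + 0.64×11 + 0.48×496 = 531.3800
Highest R₀: strategy C with 531.3800.

531.38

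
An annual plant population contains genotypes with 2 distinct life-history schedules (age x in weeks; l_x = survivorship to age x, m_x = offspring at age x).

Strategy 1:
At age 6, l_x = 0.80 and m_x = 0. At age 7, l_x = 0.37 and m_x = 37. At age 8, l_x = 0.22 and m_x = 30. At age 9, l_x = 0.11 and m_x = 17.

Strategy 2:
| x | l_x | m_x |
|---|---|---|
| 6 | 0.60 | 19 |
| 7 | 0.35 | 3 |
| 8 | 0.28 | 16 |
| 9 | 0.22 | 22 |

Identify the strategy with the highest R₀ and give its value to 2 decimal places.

Strategy 1: R₀ = 0.80×0 + 0.37×37 + 0.22×30 + 0.11×17 = 22.1600
Strategy 2: R₀ = 0.60×19 + 0.35×3 + 0.28×16 + 0.22×22 = 21.7700
Highest R₀: strategy 1 with 22.1600.

22.16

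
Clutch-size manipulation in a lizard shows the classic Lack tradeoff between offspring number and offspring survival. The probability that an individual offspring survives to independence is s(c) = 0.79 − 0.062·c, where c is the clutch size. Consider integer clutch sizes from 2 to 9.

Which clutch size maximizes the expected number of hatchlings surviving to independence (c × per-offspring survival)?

6

Expected hatchlings surviving to independence = c × s(c):
  c=2: 2 × 0.666 = 1.332
  c=3: 3 × 0.604 = 1.812
  c=4: 4 × 0.542 = 2.168
  c=5: 5 × 0.480 = 2.400
  c=6: 6 × 0.418 = 2.508
  c=7: 7 × 0.356 = 2.492
  c=8: 8 × 0.294 = 2.352
  c=9: 9 × 0.232 = 2.088
Maximum at c = 6 (2.508 hatchlings surviving to independence).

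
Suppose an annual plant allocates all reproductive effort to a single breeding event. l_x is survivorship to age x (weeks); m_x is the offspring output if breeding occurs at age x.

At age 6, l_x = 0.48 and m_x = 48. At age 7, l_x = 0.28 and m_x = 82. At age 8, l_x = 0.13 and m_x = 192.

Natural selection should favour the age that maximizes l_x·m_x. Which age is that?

Expected offspring if breeding at age x = l_x × m_x:
  age 6: 0.48 × 48 = 23.040
  age 7: 0.28 × 82 = 22.960
  age 8: 0.13 × 192 = 24.960
Maximum at age 8 (24.960).

8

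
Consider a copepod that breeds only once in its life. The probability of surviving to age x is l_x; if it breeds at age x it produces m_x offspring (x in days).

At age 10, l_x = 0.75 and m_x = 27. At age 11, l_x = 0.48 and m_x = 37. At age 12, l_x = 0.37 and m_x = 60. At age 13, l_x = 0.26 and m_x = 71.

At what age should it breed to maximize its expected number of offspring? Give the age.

12

Expected offspring if breeding at age x = l_x × m_x:
  age 10: 0.75 × 27 = 20.250
  age 11: 0.48 × 37 = 17.760
  age 12: 0.37 × 60 = 22.200
  age 13: 0.26 × 71 = 18.460
Maximum at age 12 (22.200).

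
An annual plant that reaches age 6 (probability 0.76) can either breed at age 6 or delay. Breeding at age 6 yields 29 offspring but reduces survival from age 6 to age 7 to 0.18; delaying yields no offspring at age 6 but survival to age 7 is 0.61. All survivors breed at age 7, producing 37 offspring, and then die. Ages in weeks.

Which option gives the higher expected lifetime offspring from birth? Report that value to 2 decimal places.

breed at age 6: R₀ = 0.76 × (29 + 0.18 × 37) = 0.76 × 35.6600 = 27.1016
delay to age 7: R₀ = 0.76 × (0.61 × 37) = 0.76 × 22.5700 = 17.1532
Higher: breed at age 6 (27.1016).

27.10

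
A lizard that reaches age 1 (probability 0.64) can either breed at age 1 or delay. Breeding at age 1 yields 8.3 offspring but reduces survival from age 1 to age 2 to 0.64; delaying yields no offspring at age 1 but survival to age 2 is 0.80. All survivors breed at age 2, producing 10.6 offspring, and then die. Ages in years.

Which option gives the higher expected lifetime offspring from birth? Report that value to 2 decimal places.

breed at age 1: R₀ = 0.64 × (8.3 + 0.64 × 10.6) = 0.64 × 15.0840 = 9.6538
delay to age 2: R₀ = 0.64 × (0.80 × 10.6) = 0.64 × 8.4800 = 5.4272
Higher: breed at age 1 (9.6538).

9.65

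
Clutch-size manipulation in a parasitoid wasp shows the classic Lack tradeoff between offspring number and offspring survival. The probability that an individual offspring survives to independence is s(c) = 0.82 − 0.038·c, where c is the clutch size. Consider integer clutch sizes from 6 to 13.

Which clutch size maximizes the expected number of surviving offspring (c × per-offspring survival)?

11

Expected surviving offspring = c × s(c):
  c=6: 6 × 0.592 = 3.552
  c=7: 7 × 0.554 = 3.878
  c=8: 8 × 0.516 = 4.128
  c=9: 9 × 0.478 = 4.302
  c=10: 10 × 0.440 = 4.400
  c=11: 11 × 0.402 = 4.422
  c=12: 12 × 0.364 = 4.368
  c=13: 13 × 0.326 = 4.238
Maximum at c = 11 (4.422 surviving offspring).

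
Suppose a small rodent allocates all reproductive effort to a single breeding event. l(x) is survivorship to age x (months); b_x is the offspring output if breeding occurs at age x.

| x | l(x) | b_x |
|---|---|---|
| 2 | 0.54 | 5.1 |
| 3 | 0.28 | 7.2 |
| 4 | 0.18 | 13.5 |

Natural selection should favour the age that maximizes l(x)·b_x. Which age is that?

2

Expected offspring if breeding at age x = l(x) × b_x:
  age 2: 0.54 × 5.1 = 2.754
  age 3: 0.28 × 7.2 = 2.016
  age 4: 0.18 × 13.5 = 2.430
Maximum at age 2 (2.754).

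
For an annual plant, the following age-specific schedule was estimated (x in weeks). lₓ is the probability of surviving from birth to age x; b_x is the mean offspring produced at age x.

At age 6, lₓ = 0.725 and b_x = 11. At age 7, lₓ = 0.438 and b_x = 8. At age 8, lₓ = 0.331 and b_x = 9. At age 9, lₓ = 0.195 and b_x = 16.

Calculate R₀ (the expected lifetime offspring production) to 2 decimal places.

R₀ = Σ lₓ b_x:
  age 6: 0.725 × 11 = 7.9750
  age 7: 0.438 × 8 = 3.5040
  age 8: 0.331 × 9 = 2.9790
  age 9: 0.195 × 16 = 3.1200
R₀ = 7.9750 + 3.5040 + 2.9790 + 3.1200 = 17.5780

17.58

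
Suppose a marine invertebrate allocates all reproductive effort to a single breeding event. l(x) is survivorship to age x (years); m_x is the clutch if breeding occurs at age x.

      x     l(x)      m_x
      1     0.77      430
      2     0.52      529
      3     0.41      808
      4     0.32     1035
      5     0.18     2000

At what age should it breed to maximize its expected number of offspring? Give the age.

5

Expected offspring if breeding at age x = l(x) × m_x:
  age 1: 0.77 × 430 = 331.100
  age 2: 0.52 × 529 = 275.080
  age 3: 0.41 × 808 = 331.280
  age 4: 0.32 × 1035 = 331.200
  age 5: 0.18 × 2000 = 360.000
Maximum at age 5 (360.000).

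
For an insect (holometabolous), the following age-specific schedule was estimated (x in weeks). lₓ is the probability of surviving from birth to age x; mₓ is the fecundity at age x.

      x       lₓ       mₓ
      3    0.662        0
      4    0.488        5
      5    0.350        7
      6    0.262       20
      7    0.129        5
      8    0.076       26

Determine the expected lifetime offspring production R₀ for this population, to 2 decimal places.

R₀ = Σ lₓ mₓ:
  age 3: 0.662 × 0 = 0.0000
  age 4: 0.488 × 5 = 2.4400
  age 5: 0.350 × 7 = 2.4500
  age 6: 0.262 × 20 = 5.2400
  age 7: 0.129 × 5 = 0.6450
  age 8: 0.076 × 26 = 1.9760
R₀ = 0.0000 + 2.4400 + 2.4500 + 5.2400 + 0.6450 + 1.9760 = 12.7510

12.75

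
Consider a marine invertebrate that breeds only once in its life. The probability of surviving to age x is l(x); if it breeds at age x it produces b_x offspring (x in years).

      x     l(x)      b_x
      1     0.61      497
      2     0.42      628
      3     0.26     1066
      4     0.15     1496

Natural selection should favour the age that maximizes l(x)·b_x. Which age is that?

Expected offspring if breeding at age x = l(x) × b_x:
  age 1: 0.61 × 497 = 303.170
  age 2: 0.42 × 628 = 263.760
  age 3: 0.26 × 1066 = 277.160
  age 4: 0.15 × 1496 = 224.400
Maximum at age 1 (303.170).

1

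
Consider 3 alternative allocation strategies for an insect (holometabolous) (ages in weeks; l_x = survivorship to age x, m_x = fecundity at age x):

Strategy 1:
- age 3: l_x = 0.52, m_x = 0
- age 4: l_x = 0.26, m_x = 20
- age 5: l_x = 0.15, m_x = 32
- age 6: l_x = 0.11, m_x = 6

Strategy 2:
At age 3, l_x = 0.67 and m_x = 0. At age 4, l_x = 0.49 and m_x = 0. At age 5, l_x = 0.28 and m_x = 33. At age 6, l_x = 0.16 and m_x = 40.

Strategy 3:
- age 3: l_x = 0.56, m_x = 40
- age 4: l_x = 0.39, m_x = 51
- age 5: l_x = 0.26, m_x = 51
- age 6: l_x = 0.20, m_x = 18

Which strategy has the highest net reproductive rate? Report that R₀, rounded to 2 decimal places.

59.15

Strategy 1: R₀ = 0.52×0 + 0.26×20 + 0.15×32 + 0.11×6 = 10.6600
Strategy 2: R₀ = 0.67×0 + 0.49×0 + 0.28×33 + 0.16×40 = 15.6400
Strategy 3: R₀ = 0.56×40 + 0.39×51 + 0.26×51 + 0.20×18 = 59.1500
Highest R₀: strategy 3 with 59.1500.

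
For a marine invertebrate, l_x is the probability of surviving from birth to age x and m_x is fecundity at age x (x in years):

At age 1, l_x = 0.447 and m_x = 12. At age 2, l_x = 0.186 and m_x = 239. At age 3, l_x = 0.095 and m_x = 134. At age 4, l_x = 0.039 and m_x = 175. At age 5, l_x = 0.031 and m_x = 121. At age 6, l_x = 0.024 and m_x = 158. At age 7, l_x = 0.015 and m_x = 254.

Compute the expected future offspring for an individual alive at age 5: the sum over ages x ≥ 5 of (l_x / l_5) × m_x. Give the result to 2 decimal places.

l_5 = 0.031. Conditional survival from age 5 to x is l_x / l_5.
  x=5: (0.031/0.031) × 121 = 121.0000
  x=6: (0.024/0.031) × 158 = 122.3226
  x=7: (0.015/0.031) × 254 = 122.9032
Sum = 121.0000 + 122.3226 + 122.9032 = 366.2258

366.23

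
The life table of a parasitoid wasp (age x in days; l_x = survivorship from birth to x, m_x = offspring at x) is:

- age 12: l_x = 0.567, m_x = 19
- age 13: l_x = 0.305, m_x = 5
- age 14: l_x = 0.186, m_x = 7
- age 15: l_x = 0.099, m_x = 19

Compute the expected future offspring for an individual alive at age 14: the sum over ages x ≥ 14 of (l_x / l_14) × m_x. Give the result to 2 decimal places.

l_14 = 0.186. Conditional survival from age 14 to x is l_x / l_14.
  x=14: (0.186/0.186) × 7 = 7.0000
  x=15: (0.099/0.186) × 19 = 10.1129
Sum = 7.0000 + 10.1129 = 17.1129

17.11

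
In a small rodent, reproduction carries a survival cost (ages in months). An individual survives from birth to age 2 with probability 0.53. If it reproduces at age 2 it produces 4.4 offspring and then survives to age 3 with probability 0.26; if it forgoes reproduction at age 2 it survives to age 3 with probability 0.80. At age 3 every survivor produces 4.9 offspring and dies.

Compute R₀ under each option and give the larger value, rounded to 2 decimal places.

breed at age 2: R₀ = 0.53 × (4.4 + 0.26 × 4.9) = 0.53 × 5.6740 = 3.0072
delay to age 3: R₀ = 0.53 × (0.80 × 4.9) = 0.53 × 3.9200 = 2.0776
Higher: breed at age 2 (3.0072).

3.01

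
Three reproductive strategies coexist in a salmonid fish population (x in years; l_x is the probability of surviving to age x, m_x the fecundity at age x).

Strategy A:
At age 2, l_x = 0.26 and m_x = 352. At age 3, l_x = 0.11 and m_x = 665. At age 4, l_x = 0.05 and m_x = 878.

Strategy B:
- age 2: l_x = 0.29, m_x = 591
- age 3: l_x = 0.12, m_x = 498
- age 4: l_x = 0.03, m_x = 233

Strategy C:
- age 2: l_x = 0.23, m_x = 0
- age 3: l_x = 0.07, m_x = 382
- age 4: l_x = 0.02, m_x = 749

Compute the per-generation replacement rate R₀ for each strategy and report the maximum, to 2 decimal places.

238.14

Strategy A: R₀ = 0.26×352 + 0.11×665 + 0.05×878 = 208.5700
Strategy B: R₀ = 0.29×591 + 0.12×498 + 0.03×233 = 238.1400
Strategy C: R₀ = 0.23×0 + 0.07×382 + 0.02×749 = 41.7200
Highest R₀: strategy B with 238.1400.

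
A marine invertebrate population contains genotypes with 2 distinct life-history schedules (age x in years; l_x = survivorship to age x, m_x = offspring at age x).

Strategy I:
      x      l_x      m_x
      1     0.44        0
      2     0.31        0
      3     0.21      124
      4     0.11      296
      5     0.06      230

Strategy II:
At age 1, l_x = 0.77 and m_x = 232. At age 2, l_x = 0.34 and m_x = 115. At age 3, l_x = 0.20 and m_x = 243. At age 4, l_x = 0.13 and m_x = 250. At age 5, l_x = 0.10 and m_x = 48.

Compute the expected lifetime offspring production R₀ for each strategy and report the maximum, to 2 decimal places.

Strategy I: R₀ = 0.44×0 + 0.31×0 + 0.21×124 + 0.11×296 + 0.06×230 = 72.4000
Strategy II: R₀ = 0.77×232 + 0.34×115 + 0.20×243 + 0.13×250 + 0.10×48 = 303.6400
Highest R₀: strategy II with 303.6400.

303.64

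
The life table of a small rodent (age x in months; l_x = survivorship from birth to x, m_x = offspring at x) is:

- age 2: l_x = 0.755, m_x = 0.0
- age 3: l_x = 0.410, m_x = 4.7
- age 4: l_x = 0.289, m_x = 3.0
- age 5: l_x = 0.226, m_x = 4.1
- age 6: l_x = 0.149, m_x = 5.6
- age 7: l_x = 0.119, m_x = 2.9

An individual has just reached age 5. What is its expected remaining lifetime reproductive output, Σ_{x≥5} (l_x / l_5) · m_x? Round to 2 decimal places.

9.32

l_5 = 0.226. Conditional survival from age 5 to x is l_x / l_5.
  x=5: (0.226/0.226) × 4.1 = 4.1000
  x=6: (0.149/0.226) × 5.6 = 3.6920
  x=7: (0.119/0.226) × 2.9 = 1.5270
Sum = 4.1000 + 3.6920 + 1.5270 = 9.3190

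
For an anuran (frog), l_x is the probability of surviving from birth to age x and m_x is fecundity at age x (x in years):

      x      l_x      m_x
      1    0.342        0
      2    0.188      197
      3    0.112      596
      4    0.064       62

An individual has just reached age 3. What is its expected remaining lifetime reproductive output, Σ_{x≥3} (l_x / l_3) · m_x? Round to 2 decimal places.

631.43

l_3 = 0.112. Conditional survival from age 3 to x is l_x / l_3.
  x=3: (0.112/0.112) × 596 = 596.0000
  x=4: (0.064/0.112) × 62 = 35.4286
Sum = 596.0000 + 35.4286 = 631.4286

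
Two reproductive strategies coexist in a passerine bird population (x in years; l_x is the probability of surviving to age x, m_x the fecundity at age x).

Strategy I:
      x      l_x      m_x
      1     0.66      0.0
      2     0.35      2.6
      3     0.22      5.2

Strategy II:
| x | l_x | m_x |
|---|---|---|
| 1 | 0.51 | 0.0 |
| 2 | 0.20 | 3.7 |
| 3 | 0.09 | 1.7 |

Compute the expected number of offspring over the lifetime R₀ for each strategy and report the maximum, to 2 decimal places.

Strategy I: R₀ = 0.66×0.0 + 0.35×2.6 + 0.22×5.2 = 2.0540
Strategy II: R₀ = 0.51×0.0 + 0.20×3.7 + 0.09×1.7 = 0.8930
Highest R₀: strategy I with 2.0540.

2.05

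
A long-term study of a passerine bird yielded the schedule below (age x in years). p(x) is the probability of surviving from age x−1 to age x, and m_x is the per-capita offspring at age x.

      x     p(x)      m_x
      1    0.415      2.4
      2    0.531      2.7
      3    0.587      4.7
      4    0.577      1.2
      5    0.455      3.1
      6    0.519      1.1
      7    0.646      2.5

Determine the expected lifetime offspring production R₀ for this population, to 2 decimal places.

2.44

Survivorship from birth: l_x = p_1·p_2·…·p_x.
  l_1 = 0.41500
  l_2 = 0.22037
  l_3 = 0.12935
  l_4 = 0.07464
  l_5 = 0.03396
  l_6 = 0.01763
  l_7 = 0.01139
R₀ = Σ l_x m_x:
  age 1: 0.41500 × 2.4 = 0.9960
  age 2: 0.22037 × 2.7 = 0.5950
  age 3: 0.12935 × 4.7 = 0.6079
  age 4: 0.07464 × 1.2 = 0.0896
  age 5: 0.03396 × 3.1 = 0.1053
  age 6: 0.01763 × 1.1 = 0.0194
  age 7: 0.01139 × 2.5 = 0.0285
R₀ = 0.9960 + 0.5950 + 0.6079 + 0.0896 + 0.1053 + 0.0194 + 0.0285 = 2.4417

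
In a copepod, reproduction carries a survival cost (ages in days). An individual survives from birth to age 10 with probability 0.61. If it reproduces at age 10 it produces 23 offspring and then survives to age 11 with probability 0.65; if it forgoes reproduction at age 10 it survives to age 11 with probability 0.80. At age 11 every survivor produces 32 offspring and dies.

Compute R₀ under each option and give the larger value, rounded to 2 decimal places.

breed at age 10: R₀ = 0.61 × (23 + 0.65 × 32) = 0.61 × 43.8000 = 26.7180
delay to age 11: R₀ = 0.61 × (0.80 × 32) = 0.61 × 25.6000 = 15.6160
Higher: breed at age 10 (26.7180).

26.72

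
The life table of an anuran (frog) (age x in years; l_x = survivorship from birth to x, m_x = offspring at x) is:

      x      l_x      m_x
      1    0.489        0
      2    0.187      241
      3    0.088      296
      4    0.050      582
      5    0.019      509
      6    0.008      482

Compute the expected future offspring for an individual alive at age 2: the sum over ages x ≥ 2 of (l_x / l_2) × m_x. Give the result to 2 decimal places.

608.25

l_2 = 0.187. Conditional survival from age 2 to x is l_x / l_2.
  x=2: (0.187/0.187) × 241 = 241.0000
  x=3: (0.088/0.187) × 296 = 139.2941
  x=4: (0.050/0.187) × 582 = 155.6150
  x=5: (0.019/0.187) × 509 = 51.7166
  x=6: (0.008/0.187) × 482 = 20.6203
Sum = 241.0000 + 139.2941 + 155.6150 + 51.7166 + 20.6203 = 608.2460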